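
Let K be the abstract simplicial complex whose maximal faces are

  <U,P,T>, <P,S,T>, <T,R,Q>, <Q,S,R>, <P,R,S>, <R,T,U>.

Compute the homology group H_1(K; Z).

Take the total order P < Q < R < S < T < U on the vertex set. Then K (dimension 2) consists of the simplices:

  0-simplices (6): P, Q, R, S, T, U
  1-simplices (12): PR, PS, PT, PU, QR, QS, QT, RS, RT, RU, ST, TU
  2-simplices (6): PRS, PST, PTU, QRS, QRT, RTU

Hence C_0 ≅ Z^6, C_1 ≅ Z^12, C_2 ≅ Z^6.

∂_1: C_1 → C_0 is given by ∂[p,q] = [q] − [p].
The 6×12 boundary matrix has rank 5 and Smith normal form diag(1,1,1,1,1).

∂_2: C_2 → C_1 maps a triangle to the signed sum of its edges. For instance
  ∂PST = ST − PT + PS,
  ∂PRS = RS − PS + PR.
The resulting 12×6 matrix has rank 6, and its Smith normal form has invariant factors (1,1,1,1,1,1).

Computing H_k = (kernel of ∂_k) / (image of ∂_{k+1}):

  H_1: rank ker ∂_1 − rank ∂_2 = (12 − 5) − 6 = 1, and the invariant factors of ∂_2 are all 1, so H_1 = Z.

H_1 = Z.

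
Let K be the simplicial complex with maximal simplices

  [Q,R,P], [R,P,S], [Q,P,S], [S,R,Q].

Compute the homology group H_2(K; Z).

Order the vertices as P < Q < R < S. Listing each simplex with vertices in this order, K has dimension 2 with simplices:

  0-simplices (4): P, Q, R, S
  1-simplices (6): PQ, PR, PS, QR, QS, RS
  2-simplices (4): PQR, PQS, PRS, QRS

so the chain groups are C_0 ≅ Z^4, C_1 ≅ Z^6, C_2 ≅ Z^4.

Boundary ∂_1: C_1 → C_0 is given by ∂[p,q] = [q] − [p]. For instance
  ∂PR = R − P.
The resulting 4×6 matrix has rank 3, and its Smith normal form has invariant factors (1,1,1).

∂_2: C_2 → C_1 maps a triangle to the signed sum of its edges. For instance
  ∂PRS = RS − PS + PR,
  ∂PQS = QS − PS + PQ.
As a 6×4 matrix over Z this has rank 3, with invariant factors (1,1,1).

Now H_k = ker ∂_k / im ∂_{k+1}, so:

  H_2: rank ker ∂_2 − rank ∂_3 = (4 − 3) − 0 = 1, and there is no ∂_3, so H_2 ≅ Z.

H_2 ≅ Z.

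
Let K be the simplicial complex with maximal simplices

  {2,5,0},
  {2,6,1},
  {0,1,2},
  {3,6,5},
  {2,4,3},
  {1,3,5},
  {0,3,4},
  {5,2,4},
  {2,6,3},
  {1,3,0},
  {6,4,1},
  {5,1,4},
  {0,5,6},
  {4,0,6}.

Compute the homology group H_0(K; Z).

H_0 ≅ Z.

Fix the vertex order 0 < 1 < 2 < 3 < 4 < 5 < 6 and write every simplex with vertices in increasing order. Then dim K = 2 and the simplices of K are:

  0-simplices (7): [0], [1], [2], [3], [4], [5], [6]
  1-simplices (21): [0,1], [0,2], [0,3], [0,4], [0,5], [0,6], [1,2], [1,3], [1,4], [1,5], [1,6], [2,3], [2,4], [2,5], [2,6], [3,4], [3,5], [3,6], [4,5], [4,6], [5,6]
  2-simplices (14): [0,1,2], [0,1,3], [0,2,5], [0,3,4], [0,4,6], [0,5,6], [1,2,6], [1,3,5], [1,4,5], [1,4,6], [2,3,4], [2,3,6], [2,4,5], [3,5,6]

so the chain groups are C_0 ≅ Z^7, C_1 ≅ Z^21, C_2 ≅ Z^14.

Boundary ∂_1: C_1 → C_0 is given by ∂[p,q] = [q] − [p]. For instance
  ∂[2,5] = [5] − [2].
The 7×21 boundary matrix has rank 6 and Smith normal form diag(1,1,1,1,1,1).

The boundary map ∂_2: C_2 → C_1 acts by ∂[p,q,r] = [q,r] − [p,r] + [p,q]. For instance
  ∂[2,4,5] = [4,5] − [2,5] + [2,4],
  ∂[1,4,5] = [4,5] − [1,5] + [1,4].
The 21×14 boundary matrix has rank 13 and Smith normal form diag(1,1,1,1,1,1,1,1,1,1,1,1,1).

Computing H_k = (kernel of ∂_k) / (image of ∂_{k+1}):

  H_0: rank C_0 − rank ∂_1 = 7 − 6 = 1, and the invariant factors of ∂_1 are all 1, so H_0 = Z.

(K is a triangulation of the torus T^2.)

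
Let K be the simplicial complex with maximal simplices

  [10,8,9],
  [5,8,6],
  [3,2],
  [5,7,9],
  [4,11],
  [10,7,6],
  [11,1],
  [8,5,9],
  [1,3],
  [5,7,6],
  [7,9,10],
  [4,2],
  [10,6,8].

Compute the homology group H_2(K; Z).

H_2 = Z.

We work with the vertex ordering 1 < 2 < 3 < 4 < 5 < 6 < 7 < 8 < 9 < 10 < 11. The simplices of K, each written with vertices in increasing order, are:

  0-simplices (11): [1], [2], [3], [4], [5], [6], [7], [8], [9], [10], [11]
  1-simplices (17): [1,3], [1,11], [2,3], [2,4], [4,11], [5,6], [5,7], [5,8], [5,9], [6,7], [6,8], [6,10], [7,9], [7,10], [8,9], [8,10], [9,10]
  2-simplices (8): [5,6,7], [5,6,8], [5,7,9], [5,8,9], [6,7,10], [6,8,10], [7,9,10], [8,9,10]

Hence C_0 ≅ Z^11, C_1 ≅ Z^17, C_2 ≅ Z^8.

∂_1: C_1 → C_0 sends each edge [p,q] (with p < q) to q − p.
As a 11×17 matrix over Z this has rank 9, with invariant factors (1,1,1,1,1,1,1,1,1).

Boundary ∂_2: C_2 → C_1 sends each 2-simplex [p,q,r] to [q,r] − [p,r] + [p,q]. For instance
  ∂[6,7,10] = [7,10] − [6,10] + [6,7],
  ∂[6,8,10] = [8,10] − [6,10] + [6,8].
The resulting 17×8 matrix has rank 7, and its Smith normal form has invariant factors (1,1,1,1,1,1,1).

Computing H_k = (kernel of ∂_k) / (image of ∂_{k+1}):

  H_2: rank ker ∂_2 − rank ∂_3 = (8 − 7) − 0 = 1, and there is no ∂_3, so H_2 = Z.

(K is a triangulation of the disjoint union of the circle S^1 and the 2-sphere S^2.)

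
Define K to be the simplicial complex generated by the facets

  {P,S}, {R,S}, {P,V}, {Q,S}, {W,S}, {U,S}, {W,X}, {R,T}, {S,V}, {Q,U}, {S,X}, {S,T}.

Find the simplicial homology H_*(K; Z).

H_0 ≅ Z,  H_1 ≅ Z^4.

Fix the vertex order P < Q < R < S < T < U < V < W < X and write every simplex with vertices in increasing order. Then dim K = 1 and the simplices of K are:

  0-simplices (9): P, Q, R, S, T, U, V, W, X
  1-simplices (12): PS, PV, QS, QU, RS, RT, ST, SU, SV, SW, SX, WX

so the chain groups are C_0 ≅ Z^9, C_1 ≅ Z^12.

Boundary ∂_1: C_1 → C_0 maps an edge to its endpoints' difference, ∂[p,q] = q − p.
As a 9×12 matrix over Z this has rank 8, with invariant factors (1,1,1,1,1,1,1,1).

Now H_k = ker ∂_k / im ∂_{k+1}, so:

  H_0: rank C_0 − rank ∂_1 = 9 − 8 = 1, and the invariant factors of ∂_1 are all 1, so H_0 ≅ Z.
  H_1: rank ker ∂_1 − rank ∂_2 = (12 − 8) − 0 = 4, and there is no ∂_2, so H_1 ≅ Z^4.

(K is a triangulation of a wedge of 4 circles.)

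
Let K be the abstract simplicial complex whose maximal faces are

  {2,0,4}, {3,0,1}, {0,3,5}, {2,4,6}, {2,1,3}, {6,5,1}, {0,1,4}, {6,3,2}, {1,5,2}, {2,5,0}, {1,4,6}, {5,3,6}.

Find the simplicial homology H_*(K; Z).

Fix the vertex order 0 < 1 < 2 < 3 < 4 < 5 < 6 and write every simplex with vertices in increasing order. Then dim K = 2 and the simplices of K are:

  0-simplices (7): [0], [1], [2], [3], [4], [5], [6]
  1-simplices (18): [0,1], [0,2], [0,3], [0,4], [0,5], [1,2], [1,3], [1,4], [1,5], [1,6], [2,3], [2,4], [2,5], [2,6], [3,5], [3,6], [4,6], [5,6]
  2-simplices (12): [0,1,3], [0,1,4], [0,2,4], [0,2,5], [0,3,5], [1,2,3], [1,2,5], [1,4,6], [1,5,6], [2,3,6], [2,4,6], [3,5,6]

giving chain groups C_0 ≅ Z^7, C_1 ≅ Z^18, C_2 ≅ Z^12.

Boundary ∂_1: C_1 → C_0 maps an edge to its endpoints' difference, ∂[p,q] = q − p. For instance
  ∂[3,6] = [6] − [3].
This gives a 7×18 integer matrix of rank 6; reducing to Smith normal form yields diagonal entries (1,1,1,1,1,1).

∂_2: C_2 → C_1 sends each 2-simplex [p,q,r] to [q,r] − [p,r] + [p,q]. For instance
  ∂[1,2,5] = [2,5] − [1,5] + [1,2],
  ∂[1,5,6] = [5,6] − [1,6] + [1,5].
This gives a 18×12 integer matrix of rank 12; reducing to Smith normal form yields diagonal entries (1,1,1,1,1,1,1,1,1,1,1,2).

Computing H_k = (kernel of ∂_k) / (image of ∂_{k+1}):

  H_0: rank C_0 − rank ∂_1 = 7 − 6 = 1, and the invariant factors of ∂_1 are all 1, so H_0 = Z.
  H_1: rank ker ∂_1 − rank ∂_2 = (18 − 6) − 12 = 0, and ∂_2 has invariant factor 2 > 1, so H_1 = Z/2Z.
  H_2: rank ker ∂_2 − rank ∂_3 = (12 − 12) − 0 = 0, and there is no ∂_3, so H_2 = 0.

As a check, the Euler characteristic is 7 − 18 + 12 = 1, which agrees with 1 − 0 + 0 = 1.

H_0 = Z,  H_1 = Z/2Z,  H_2 = 0.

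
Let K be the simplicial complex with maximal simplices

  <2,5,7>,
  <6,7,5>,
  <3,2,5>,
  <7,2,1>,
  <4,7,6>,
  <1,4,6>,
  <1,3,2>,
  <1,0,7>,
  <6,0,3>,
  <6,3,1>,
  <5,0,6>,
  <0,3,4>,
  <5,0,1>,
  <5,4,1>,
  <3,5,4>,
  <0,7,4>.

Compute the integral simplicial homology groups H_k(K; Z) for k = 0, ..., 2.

We work with the vertex ordering 0 < 1 < 2 < 3 < 4 < 5 < 6 < 7. The simplices of K, each written with vertices in increasing order, are:

  0-simplices (8): [0], [1], [2], [3], [4], [5], [6], [7]
  1-simplices (24): (24 of them)
  2-simplices (16): [0,1,5], [0,1,7], [0,3,4], [0,3,6], [0,4,7], [0,5,6], [1,2,3], [1,2,7], [1,3,6], [1,4,5], [1,4,6], [2,3,5], [2,5,7], [3,4,5], [4,6,7], [5,6,7]

so the chain groups are C_0 ≅ Z^8, C_1 ≅ Z^24, C_2 ≅ Z^16.

The boundary map ∂_1: C_1 → C_0 sends each edge [p,q] (with p < q) to q − p. For instance
  ∂[1,7] = [7] − [1].
The resulting 8×24 matrix has rank 7, and its Smith normal form has invariant factors (1,1,1,1,1,1,1).

Boundary ∂_2: C_2 → C_1 maps a triangle to the signed sum of its edges. For instance
  ∂[5,6,7] = [6,7] − [5,7] + [5,6],
  ∂[0,4,7] = [4,7] − [0,7] + [0,4].
The resulting 24×16 matrix has rank 15, and its Smith normal form has invariant factors (1,1,1,1,1,1,1,1,1,1,1,1,1,1,1).

Computing H_k = (kernel of ∂_k) / (image of ∂_{k+1}):

  H_0: rank C_0 − rank ∂_1 = 8 − 7 = 1, and the invariant factors of ∂_1 are all 1, so H_0 ≅ Z.
  H_1: rank ker ∂_1 − rank ∂_2 = (24 − 7) − 15 = 2, and the invariant factors of ∂_2 are all 1, so H_1 ≅ Z^2.
  H_2: rank ker ∂_2 − rank ∂_3 = (16 − 15) − 0 = 1, and there is no ∂_3, so H_2 ≅ Z.

As a check, the Euler characteristic is 8 − 24 + 16 = 0, which agrees with 1 − 2 + 1 = 0.

H_0 = Z,  H_1 = Z^2,  H_2 = Z.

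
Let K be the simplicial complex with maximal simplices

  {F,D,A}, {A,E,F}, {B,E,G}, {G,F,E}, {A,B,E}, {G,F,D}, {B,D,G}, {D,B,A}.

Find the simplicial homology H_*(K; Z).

H_0 = Z,  H_1 = 0,  H_2 = Z.

K has 6 vertices, 12 edges, 8 triangles.
rank ∂_0 = 0, rank ∂_1 = 5 ⇒ b_0 = 6 − 0 − 5 = 1; all invariant factors of ∂_1 are 1 so no torsion. So H_0 ≅ Z.
rank ∂_1 = 5, rank ∂_2 = 7 ⇒ b_1 = 12 − 5 − 7 = 0; all invariant factors of ∂_2 are 1 so no torsion. So H_1 ≅ 0.
rank ∂_2 = 7, rank ∂_3 = 0 ⇒ b_2 = 8 − 7 − 0 = 1. So H_2 ≅ Z.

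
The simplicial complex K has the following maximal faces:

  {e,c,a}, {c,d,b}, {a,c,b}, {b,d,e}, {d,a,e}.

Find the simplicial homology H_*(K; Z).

H_0 ≅ Z,  H_1 ≅ Z,  H_2 = 0.

Take the total order a < b < c < d < e on the vertex set. Then K (dimension 2) consists of the simplices:

  0-simplices (5): a, b, c, d, e
  1-simplices (10): ab, ac, ad, ae, bc, bd, be, cd, ce, de
  2-simplices (5): abc, ace, ade, bcd, bde

Hence C_0 ≅ Z^5, C_1 ≅ Z^10, C_2 ≅ Z^5.

Boundary ∂_1: C_1 → C_0 is given by ∂[p,q] = [q] − [p]. For instance
  ∂ce = e − c.
The resulting 5×10 matrix has rank 4, and its Smith normal form has invariant factors (1,1,1,1).

∂_2: C_2 → C_1 acts by ∂[p,q,r] = [q,r] − [p,r] + [p,q]. For instance
  ∂bde = de − be + bd,
  ∂ace = ce − ae + ac.
The resulting 10×5 matrix has rank 5, and its Smith normal form has invariant factors (1,1,1,1,1).

Now H_k = ker ∂_k / im ∂_{k+1}, so:

  H_0: rank C_0 − rank ∂_1 = 5 − 4 = 1, and the invariant factors of ∂_1 are all 1, so H_0 ≅ Z.
  H_1: rank ker ∂_1 − rank ∂_2 = (10 − 4) − 5 = 1, and the invariant factors of ∂_2 are all 1, so H_1 ≅ Z.
  H_2: rank ker ∂_2 − rank ∂_3 = (5 − 5) − 0 = 0, and there is no ∂_3, so H_2 ≅ 0.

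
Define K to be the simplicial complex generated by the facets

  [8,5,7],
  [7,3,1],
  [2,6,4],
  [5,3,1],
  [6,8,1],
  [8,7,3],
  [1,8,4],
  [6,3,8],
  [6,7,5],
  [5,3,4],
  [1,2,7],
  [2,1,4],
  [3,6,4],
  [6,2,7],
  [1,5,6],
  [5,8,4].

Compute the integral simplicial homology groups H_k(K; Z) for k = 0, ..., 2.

H_0 = Z,  H_1 = Z^2,  H_2 = Z.

Take the total order 1 < 2 < 3 < 4 < 5 < 6 < 7 < 8 on the vertex set. Then K (dimension 2) consists of the simplices:

  0-simplices (8): [1], [2], [3], [4], [5], [6], [7], [8]
  1-simplices (24): (24 of them)
  2-simplices (16): [1,2,4], [1,2,7], [1,3,5], [1,3,7], [1,4,8], [1,5,6], [1,6,8], [2,4,6], [2,6,7], [3,4,5], [3,4,6], [3,6,8], [3,7,8], [4,5,8], [5,6,7], [5,7,8]

giving chain groups C_0 ≅ Z^8, C_1 ≅ Z^24, C_2 ≅ Z^16.

Boundary ∂_1: C_1 → C_0 is given by ∂[p,q] = [q] − [p].
The resulting 8×24 matrix has rank 7, and its Smith normal form has invariant factors (1,1,1,1,1,1,1).

Boundary ∂_2: C_2 → C_1 sends each 2-simplex [p,q,r] to [q,r] − [p,r] + [p,q]. For instance
  ∂[3,6,8] = [6,8] − [3,8] + [3,6],
  ∂[5,7,8] = [7,8] − [5,8] + [5,7].
The 24×16 boundary matrix has rank 15 and Smith normal form diag(1,1,1,1,1,1,1,1,1,1,1,1,1,1,1).

Reading off H_k = ker ∂_k / im ∂_{k+1}:

  H_0: rank C_0 − rank ∂_1 = 8 − 7 = 1, and the invariant factors of ∂_1 are all 1, so H_0 = Z.
  H_1: rank ker ∂_1 − rank ∂_2 = (24 − 7) − 15 = 2, and the invariant factors of ∂_2 are all 1, so H_1 = Z^2.
  H_2: rank ker ∂_2 − rank ∂_3 = (16 − 15) − 0 = 1, and there is no ∂_3, so H_2 = Z.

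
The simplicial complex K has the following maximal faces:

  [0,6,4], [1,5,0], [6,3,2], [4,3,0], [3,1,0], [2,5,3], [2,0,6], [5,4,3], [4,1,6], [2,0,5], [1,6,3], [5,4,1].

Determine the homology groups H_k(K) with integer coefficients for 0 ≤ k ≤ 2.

H_0 ≅ Z,  H_1 ≅ Z/2,  H_2 = 0.

Take the total order 0 < 1 < 2 < 3 < 4 < 5 < 6 on the vertex set. Then K (dimension 2) consists of the simplices:

  0-simplices (7): [0], [1], [2], [3], [4], [5], [6]
  1-simplices (18): [0,1], [0,2], [0,3], [0,4], [0,5], [0,6], [1,3], [1,4], [1,5], [1,6], [2,3], [2,5], [2,6], [3,4], [3,5], [3,6], [4,5], [4,6]
  2-simplices (12): [0,1,3], [0,1,5], [0,2,5], [0,2,6], [0,3,4], [0,4,6], [1,3,6], [1,4,5], [1,4,6], [2,3,5], [2,3,6], [3,4,5]

so the chain groups are C_0 ≅ Z^7, C_1 ≅ Z^18, C_2 ≅ Z^12.

Boundary ∂_1: C_1 → C_0 sends each edge [p,q] (with p < q) to q − p. For instance
  ∂[4,5] = [5] − [4].
As a 7×18 matrix over Z this has rank 6, with invariant factors (1,1,1,1,1,1).

∂_2: C_2 → C_1 acts by ∂[p,q,r] = [q,r] − [p,r] + [p,q]. For instance
  ∂[1,4,6] = [4,6] − [1,6] + [1,4],
  ∂[2,3,6] = [3,6] − [2,6] + [2,3].
The resulting 18×12 matrix has rank 12, and its Smith normal form has invariant factors (1,1,1,1,1,1,1,1,1,1,1,2).

Computing H_k = (kernel of ∂_k) / (image of ∂_{k+1}):

  H_0: rank C_0 − rank ∂_1 = 7 − 6 = 1, and the invariant factors of ∂_1 are all 1, so H_0 = Z.
  H_1: rank ker ∂_1 − rank ∂_2 = (18 − 6) − 12 = 0, and ∂_2 has invariant factor 2 > 1, so H_1 = Z/2.
  H_2: rank ker ∂_2 − rank ∂_3 = (12 − 12) − 0 = 0, and there is no ∂_3, so H_2 = 0.

As a check, the Euler characteristic is 7 − 18 + 12 = 1, which agrees with 1 − 0 + 0 = 1.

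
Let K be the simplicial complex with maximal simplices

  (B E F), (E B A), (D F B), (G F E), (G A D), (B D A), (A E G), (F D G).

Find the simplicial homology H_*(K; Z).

H_0 = Z,  H_1 = 0,  H_2 = Z.

Take the total order A < B < D < E < F < G on the vertex set. Then K (dimension 2) consists of the simplices:

  0-simplices (6): A, B, D, E, F, G
  1-simplices (12): AB, AD, AE, AG, BD, BE, BF, DF, DG, EF, EG, FG
  2-simplices (8): ABD, ABE, ADG, AEG, BDF, BEF, DFG, EFG

Hence C_0 ≅ Z^6, C_1 ≅ Z^12, C_2 ≅ Z^8.

The boundary map ∂_1: C_1 → C_0 is given by ∂[p,q] = [q] − [p]. For instance
  ∂AE = E − A.
As a 6×12 matrix over Z this has rank 5, with invariant factors (1,1,1,1,1).

∂_2: C_2 → C_1 acts by ∂[p,q,r] = [q,r] − [p,r] + [p,q]. For instance
  ∂EFG = FG − EG + EF,
  ∂ABE = BE − AE + AB.
This gives a 12×8 integer matrix of rank 7; reducing to Smith normal form yields diagonal entries (1,1,1,1,1,1,1).

Computing H_k = (kernel of ∂_k) / (image of ∂_{k+1}):

  H_0: rank C_0 − rank ∂_1 = 6 − 5 = 1, and the invariant factors of ∂_1 are all 1, so H_0 = Z.
  H_1: rank ker ∂_1 − rank ∂_2 = (12 − 5) − 7 = 0, and the invariant factors of ∂_2 are all 1, so H_1 = 0.
  H_2: rank ker ∂_2 − rank ∂_3 = (8 − 7) − 0 = 1, and there is no ∂_3, so H_2 = Z.

As a check, the Euler characteristic is 6 − 12 + 8 = 2, which agrees with 1 − 0 + 1 = 2.
(K is a triangulation of the 2-sphere S^2.)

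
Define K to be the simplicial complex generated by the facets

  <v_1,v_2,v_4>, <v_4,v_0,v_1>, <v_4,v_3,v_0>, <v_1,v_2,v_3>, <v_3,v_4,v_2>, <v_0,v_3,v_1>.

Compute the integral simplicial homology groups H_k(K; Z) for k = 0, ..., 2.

Fix the vertex order v_0 < v_1 < v_2 < v_3 < v_4 and write every simplex with vertices in increasing order. Then dim K = 2 and the simplices of K are:

  0-simplices (5): [v_0], [v_1], [v_2], [v_3], [v_4]
  1-simplices (9): [v_0,v_1], [v_0,v_3], [v_0,v_4], [v_1,v_2], [v_1,v_3], [v_1,v_4], [v_2,v_3], [v_2,v_4], [v_3,v_4]
  2-simplices (6): [v_0,v_1,v_3], [v_0,v_1,v_4], [v_0,v_3,v_4], [v_1,v_2,v_3], [v_1,v_2,v_4], [v_2,v_3,v_4]

Hence C_0 ≅ Z^5, C_1 ≅ Z^9, C_2 ≅ Z^6.

Boundary ∂_1: C_1 → C_0 is given by ∂[p,q] = [q] − [p].
As a 5×9 matrix over Z this has rank 4, with invariant factors (1,1,1,1).

The boundary map ∂_2: C_2 → C_1 acts by ∂[p,q,r] = [q,r] − [p,r] + [p,q]. For instance
  ∂[v_1,v_2,v_3] = [v_2,v_3] − [v_1,v_3] + [v_1,v_2],
  ∂[v_0,v_3,v_4] = [v_3,v_4] − [v_0,v_4] + [v_0,v_3].
The 9×6 boundary matrix has rank 5 and Smith normal form diag(1,1,1,1,1).

Reading off H_k = ker ∂_k / im ∂_{k+1}:

  H_0: rank C_0 − rank ∂_1 = 5 − 4 = 1, and the invariant factors of ∂_1 are all 1, so H_0 ≅ Z.
  H_1: rank ker ∂_1 − rank ∂_2 = (9 − 4) − 5 = 0, and the invariant factors of ∂_2 are all 1, so H_1 ≅ 0.
  H_2: rank ker ∂_2 − rank ∂_3 = (6 − 5) − 0 = 1, and there is no ∂_3, so H_2 ≅ Z.

As a check, the Euler characteristic is 5 − 9 + 6 = 2, which agrees with 1 − 0 + 1 = 2.

H_0 ≅ Z,  H_1 = 0,  H_2 ≅ Z.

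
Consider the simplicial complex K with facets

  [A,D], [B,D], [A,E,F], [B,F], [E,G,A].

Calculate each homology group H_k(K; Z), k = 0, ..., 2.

H_0 = Z,  H_1 = Z,  H_2 = 0.

Fix the vertex order A < B < D < E < F < G and write every simplex with vertices in increasing order. Then dim K = 2 and the simplices of K are:

  0-simplices (6): A, B, D, E, F, G
  1-simplices (8): AD, AE, AF, AG, BD, BF, EF, EG
  2-simplices (2): AEF, AEG

Hence C_0 ≅ Z^6, C_1 ≅ Z^8, C_2 ≅ Z^2.

∂_1: C_1 → C_0 maps an edge to its endpoints' difference, ∂[p,q] = q − p.
The resulting 6×8 matrix has rank 5, and its Smith normal form has invariant factors (1,1,1,1,1).

The boundary map ∂_2: C_2 → C_1 acts by ∂[p,q,r] = [q,r] − [p,r] + [p,q]. For instance
  ∂AEF = EF − AF + AE,
  ∂AEG = EG − AG + AE.
This gives a 8×2 integer matrix of rank 2; reducing to Smith normal form yields diagonal entries (1,1).

Reading off H_k = ker ∂_k / im ∂_{k+1}:

  H_0: rank C_0 − rank ∂_1 = 6 − 5 = 1, and the invariant factors of ∂_1 are all 1, so H_0 ≅ Z.
  H_1: rank ker ∂_1 − rank ∂_2 = (8 − 5) − 2 = 1, and the invariant factors of ∂_2 are all 1, so H_1 ≅ Z.
  H_2: rank ker ∂_2 − rank ∂_3 = (2 − 2) − 0 = 0, and there is no ∂_3, so H_2 ≅ 0.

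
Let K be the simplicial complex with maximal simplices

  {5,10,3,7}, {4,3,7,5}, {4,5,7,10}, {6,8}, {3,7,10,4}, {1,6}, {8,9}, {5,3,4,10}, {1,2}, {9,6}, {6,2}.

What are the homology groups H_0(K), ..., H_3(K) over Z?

H_0 ≅ Z^2,  H_1 ≅ Z^2,  H_2 = 0,  H_3 ≅ Z.

Order the vertices as 1 < 2 < 3 < 4 < 5 < 6 < 7 < 8 < 9 < 10. Listing each simplex with vertices in this order, K has dimension 3 with simplices:

  0-simplices (10): [1], [2], [3], [4], [5], [6], [7], [8], [9], [10]
  1-simplices (16): [1,2], [1,6], [2,6], [3,4], [3,5], [3,7], [3,10], [4,5], [4,7], [4,10], [5,7], [5,10], [6,8], [6,9], [7,10], [8,9]
  2-simplices (10): [3,4,5], [3,4,7], [3,4,10], [3,5,7], [3,5,10], [3,7,10], [4,5,7], [4,5,10], [4,7,10], [5,7,10]
  3-simplices (5): [3,4,5,7], [3,4,5,10], [3,4,7,10], [3,5,7,10], [4,5,7,10]

so the chain groups are C_0 ≅ Z^10, C_1 ≅ Z^16, C_2 ≅ Z^10, C_3 ≅ Z^5.

The boundary map ∂_1: C_1 → C_0 sends each edge [p,q] (with p < q) to q − p. For instance
  ∂[4,7] = [7] − [4].
As a 10×16 matrix over Z this has rank 8, with invariant factors (1,1,1,1,1,1,1,1).

The boundary map ∂_2: C_2 → C_1 acts by ∂[p,q,r] = [q,r] − [p,r] + [p,q]. For instance
  ∂[3,5,7] = [5,7] − [3,7] + [3,5],
  ∂[5,7,10] = [7,10] − [5,10] + [5,7].
The resulting 16×10 matrix has rank 6, and its Smith normal form has invariant factors (1,1,1,1,1,1).

∂_3: C_3 → C_2 sends each 3-simplex σ to the alternating sum Σ_i (−1)^i (σ with its i-th vertex removed). For instance
  ∂[3,5,7,10] = [5,7,10] − [3,7,10] + [3,5,10] − [3,5,7],
  ∂[3,4,5,7] = [4,5,7] − [3,5,7] + [3,4,7] − [3,4,5].
This gives a 10×5 integer matrix of rank 4; reducing to Smith normal form yields diagonal entries (1,1,1,1).

Now H_k = ker ∂_k / im ∂_{k+1}, so:

  H_0: rank C_0 − rank ∂_1 = 10 − 8 = 2, and the invariant factors of ∂_1 are all 1, so H_0 ≅ Z^2.
  H_1: rank ker ∂_1 − rank ∂_2 = (16 − 8) − 6 = 2, and the invariant factors of ∂_2 are all 1, so H_1 ≅ Z^2.
  H_2: rank ker ∂_2 − rank ∂_3 = (10 − 6) − 4 = 0, and the invariant factors of ∂_3 are all 1, so H_2 ≅ 0.
  H_3: rank ker ∂_3 − rank ∂_4 = (5 − 4) − 0 = 1, and there is no ∂_4, so H_3 ≅ Z.

(K is a triangulation of the disjoint union of the 3-sphere S^3 and a wedge of 2 circles.)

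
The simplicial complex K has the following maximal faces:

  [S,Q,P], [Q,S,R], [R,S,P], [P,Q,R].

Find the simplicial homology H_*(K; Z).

Fix the vertex order P < Q < R < S and write every simplex with vertices in increasing order. Then dim K = 2 and the simplices of K are:

  0-simplices (4): P, Q, R, S
  1-simplices (6): PQ, PR, PS, QR, QS, RS
  2-simplices (4): PQR, PQS, PRS, QRS

so the chain groups are C_0 ≅ Z^4, C_1 ≅ Z^6, C_2 ≅ Z^4.

The boundary map ∂_1: C_1 → C_0 is given by ∂[p,q] = [q] − [p].
As a 4×6 matrix over Z this has rank 3, with invariant factors (1,1,1).

∂_2: C_2 → C_1 maps a triangle to the signed sum of its edges. For instance
  ∂PQS = QS − PS + PQ,
  ∂PQR = QR − PR + PQ.
As a 6×4 matrix over Z this has rank 3, with invariant factors (1,1,1).

Reading off H_k = ker ∂_k / im ∂_{k+1}:

  H_0: rank C_0 − rank ∂_1 = 4 − 3 = 1, and the invariant factors of ∂_1 are all 1, so H_0 = Z.
  H_1: rank ker ∂_1 − rank ∂_2 = (6 − 3) − 3 = 0, and the invariant factors of ∂_2 are all 1, so H_1 = 0.
  H_2: rank ker ∂_2 − rank ∂_3 = (4 − 3) − 0 = 1, and there is no ∂_3, so H_2 = Z.

H_0 = Z,  H_1 = 0,  H_2 = Z.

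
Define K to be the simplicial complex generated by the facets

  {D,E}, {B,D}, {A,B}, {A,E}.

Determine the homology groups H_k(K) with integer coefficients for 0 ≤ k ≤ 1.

H_0 ≅ Z,  H_1 ≅ Z.

Fix the vertex order A < B < D < E and write every simplex with vertices in increasing order. Then dim K = 1 and the simplices of K are:

  0-simplices (4): A, B, D, E
  1-simplices (4): AB, AE, BD, DE

so the chain groups are C_0 ≅ Z^4, C_1 ≅ Z^4.

Boundary ∂_1: C_1 → C_0 is given by ∂[p,q] = [q] − [p]. For instance
  ∂BD = D − B.
As a 4×4 matrix over Z this has rank 3, with invariant factors (1,1,1).

From H_k ≅ ker(∂_k) / im(∂_{k+1}) we obtain:

  H_0: rank C_0 − rank ∂_1 = 4 − 3 = 1, and the invariant factors of ∂_1 are all 1, so H_0 = Z.
  H_1: rank ker ∂_1 − rank ∂_2 = (4 − 3) − 0 = 1, and there is no ∂_2, so H_1 = Z.

As a check, the Euler characteristic is 4 − 4 = 0, which agrees with 1 − 1 = 0.
(K is a triangulation of the circle S^1.)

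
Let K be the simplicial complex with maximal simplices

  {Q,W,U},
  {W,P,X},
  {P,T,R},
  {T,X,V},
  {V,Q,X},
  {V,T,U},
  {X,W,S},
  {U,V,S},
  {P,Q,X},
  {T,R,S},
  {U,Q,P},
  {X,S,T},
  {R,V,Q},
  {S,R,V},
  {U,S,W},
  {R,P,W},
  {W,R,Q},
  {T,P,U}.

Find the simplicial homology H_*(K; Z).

H_0 ≅ Z,  H_1 ≅ Z ⊕ Z/2Z,  H_2 = 0.

K has 9 vertices, 27 edges, 18 triangles.
rank ∂_0 = 0, rank ∂_1 = 8 ⇒ b_0 = 9 − 0 − 8 = 1; all invariant factors of ∂_1 are 1 so no torsion. So H_0 = Z.
rank ∂_1 = 8, rank ∂_2 = 18 ⇒ b_1 = 27 − 8 − 18 = 1; ∂_2 has invariant factor(s) [2] giving torsion. So H_1 = Z ⊕ Z/2Z.
rank ∂_2 = 18, rank ∂_3 = 0 ⇒ b_2 = 18 − 18 − 0 = 0. So H_2 = 0.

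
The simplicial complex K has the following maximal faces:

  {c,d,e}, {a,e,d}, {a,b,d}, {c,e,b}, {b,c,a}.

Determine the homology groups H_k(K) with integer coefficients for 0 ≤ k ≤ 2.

We work with the vertex ordering a < b < c < d < e. The simplices of K, each written with vertices in increasing order, are:

  0-simplices (5): a, b, c, d, e
  1-simplices (10): ab, ac, ad, ae, bc, bd, be, cd, ce, de
  2-simplices (5): abc, abd, ade, bce, cde

Hence C_0 ≅ Z^5, C_1 ≅ Z^10, C_2 ≅ Z^5.

∂_1: C_1 → C_0 sends each edge [p,q] (with p < q) to q − p.
The 5×10 boundary matrix has rank 4 and Smith normal form diag(1,1,1,1).

The boundary map ∂_2: C_2 → C_1 maps a triangle to the signed sum of its edges. For instance
  ∂abd = bd − ad + ab,
  ∂abc = bc − ac + ab.
As a 10×5 matrix over Z this has rank 5, with invariant factors (1,1,1,1,1).

Computing H_k = (kernel of ∂_k) / (image of ∂_{k+1}):

  H_0: rank C_0 − rank ∂_1 = 5 − 4 = 1, and the invariant factors of ∂_1 are all 1, so H_0 = Z.
  H_1: rank ker ∂_1 − rank ∂_2 = (10 − 4) − 5 = 1, and the invariant factors of ∂_2 are all 1, so H_1 = Z.
  H_2: rank ker ∂_2 − rank ∂_3 = (5 − 5) − 0 = 0, and there is no ∂_3, so H_2 = 0.

(K is a triangulation of the Möbius band.)

H_0 = Z,  H_1 = Z,  H_2 = 0.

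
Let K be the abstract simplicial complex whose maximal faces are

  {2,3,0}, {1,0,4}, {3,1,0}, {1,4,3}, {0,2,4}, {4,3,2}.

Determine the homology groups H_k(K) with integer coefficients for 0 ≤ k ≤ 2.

Order the vertices as 0 < 1 < 2 < 3 < 4. Listing each simplex with vertices in this order, K has dimension 2 with simplices:

  0-simplices (5): [0], [1], [2], [3], [4]
  1-simplices (9): [0,1], [0,2], [0,3], [0,4], [1,3], [1,4], [2,3], [2,4], [3,4]
  2-simplices (6): [0,1,3], [0,1,4], [0,2,3], [0,2,4], [1,3,4], [2,3,4]

giving chain groups C_0 ≅ Z^5, C_1 ≅ Z^9, C_2 ≅ Z^6.

The boundary map ∂_1: C_1 → C_0 is given by ∂[p,q] = [q] − [p]. For instance
  ∂[0,4] = [4] − [0].
The resulting 5×9 matrix has rank 4, and its Smith normal form has invariant factors (1,1,1,1).

∂_2: C_2 → C_1 sends each 2-simplex [p,q,r] to [q,r] − [p,r] + [p,q]. For instance
  ∂[0,1,3] = [1,3] − [0,3] + [0,1],
  ∂[0,2,4] = [2,4] − [0,4] + [0,2].
The resulting 9×6 matrix has rank 5, and its Smith normal form has invariant factors (1,1,1,1,1).

Reading off H_k = ker ∂_k / im ∂_{k+1}:

  H_0: rank C_0 − rank ∂_1 = 5 − 4 = 1, and the invariant factors of ∂_1 are all 1, so H_0 = Z.
  H_1: rank ker ∂_1 − rank ∂_2 = (9 − 4) − 5 = 0, and the invariant factors of ∂_2 are all 1, so H_1 = 0.
  H_2: rank ker ∂_2 − rank ∂_3 = (6 − 5) − 0 = 1, and there is no ∂_3, so H_2 = Z.

As a check, the Euler characteristic is 5 − 9 + 6 = 2, which agrees with 1 − 0 + 1 = 2.

H_0 = Z,  H_1 = 0,  H_2 = Z.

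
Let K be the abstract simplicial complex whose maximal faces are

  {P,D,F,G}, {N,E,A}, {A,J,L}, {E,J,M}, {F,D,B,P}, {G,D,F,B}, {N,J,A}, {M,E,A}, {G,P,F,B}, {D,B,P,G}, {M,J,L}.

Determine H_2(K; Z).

Order the vertices as A < B < D < E < F < G < J < L < M < N < P. Listing each simplex with vertices in this order, K has dimension 3 with simplices:

  0-simplices (11): A, B, D, E, F, G, J, L, M, N, P
  1-simplices (22): AE, AJ, AL, AM, AN, BD, BF, BG, BP, DF, DG, DP, EJ, EM, EN, FG, FP, GP, JL, JM, JN, LM
  2-simplices (16): AEM, AEN, AJL, AJN, BDF, BDG, BDP, BFG, BFP, BGP, DFG, DFP, DGP, EJM, FGP, JLM
  3-simplices (5): BDFG, BDFP, BDGP, BFGP, DFGP

so the chain groups are C_0 ≅ Z^11, C_1 ≅ Z^22, C_2 ≅ Z^16, C_3 ≅ Z^5.

The boundary map ∂_1: C_1 → C_0 is given by ∂[p,q] = [q] − [p]. For instance
  ∂BG = G − B.
This gives a 11×22 integer matrix of rank 9; reducing to Smith normal form yields diagonal entries (1,1,1,1,1,1,1,1,1).

Boundary ∂_2: C_2 → C_1 sends each 2-simplex [p,q,r] to [q,r] − [p,r] + [p,q]. For instance
  ∂AEM = EM − AM + AE,
  ∂AJN = JN − AN + AJ.
The 22×16 boundary matrix has rank 12 and Smith normal form diag(1,1,1,1,1,1,1,1,1,1,1,1).

∂_3: C_3 → C_2 sends each 3-simplex σ to the alternating sum Σ_i (−1)^i (σ with its i-th vertex removed). For instance
  ∂BDFP = DFP − BFP + BDP − BDF,
  ∂BDFG = DFG − BFG + BDG − BDF.
As a 16×5 matrix over Z this has rank 4, with invariant factors (1,1,1,1).

Reading off H_k = ker ∂_k / im ∂_{k+1}:

  H_2: rank ker ∂_2 − rank ∂_3 = (16 − 12) − 4 = 0, and the invariant factors of ∂_3 are all 1, so H_2 = 0.

H_2 ≅ 0.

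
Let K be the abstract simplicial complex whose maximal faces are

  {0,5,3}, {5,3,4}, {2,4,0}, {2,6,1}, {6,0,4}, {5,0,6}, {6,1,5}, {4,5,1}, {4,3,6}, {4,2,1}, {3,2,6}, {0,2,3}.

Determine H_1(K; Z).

Fix the vertex order 0 < 1 < 2 < 3 < 4 < 5 < 6 and write every simplex with vertices in increasing order. Then dim K = 2 and the simplices of K are:

  0-simplices (7): [0], [1], [2], [3], [4], [5], [6]
  1-simplices (18): [0,2], [0,3], [0,4], [0,5], [0,6], [1,2], [1,4], [1,5], [1,6], [2,3], [2,4], [2,6], [3,4], [3,5], [3,6], [4,5], [4,6], [5,6]
  2-simplices (12): [0,2,3], [0,2,4], [0,3,5], [0,4,6], [0,5,6], [1,2,4], [1,2,6], [1,4,5], [1,5,6], [2,3,6], [3,4,5], [3,4,6]

so the chain groups are C_0 ≅ Z^7, C_1 ≅ Z^18, C_2 ≅ Z^12.

∂_1: C_1 → C_0 is given by ∂[p,q] = [q] − [p]. For instance
  ∂[0,5] = [5] − [0].
As a 7×18 matrix over Z this has rank 6, with invariant factors (1,1,1,1,1,1).

∂_2: C_2 → C_1 maps a triangle to the signed sum of its edges. For instance
  ∂[1,2,6] = [2,6] − [1,6] + [1,2],
  ∂[0,5,6] = [5,6] − [0,6] + [0,5].
This gives a 18×12 integer matrix of rank 12; reducing to Smith normal form yields diagonal entries (1,1,1,1,1,1,1,1,1,1,1,2).

From H_k ≅ ker(∂_k) / im(∂_{k+1}) we obtain:

  H_1: rank ker ∂_1 − rank ∂_2 = (18 − 6) − 12 = 0, and ∂_2 has invariant factor 2 > 1, so H_1 ≅ Z/2.

H_1 = Z/2.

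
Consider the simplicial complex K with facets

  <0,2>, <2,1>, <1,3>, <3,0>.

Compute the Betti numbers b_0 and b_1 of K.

b_0 = 1, b_1 = 1.

Order the vertices as 0 < 1 < 2 < 3. Listing each simplex with vertices in this order, K has dimension 1 with simplices:

  0-simplices (4): [0], [1], [2], [3]
  1-simplices (4): [0,2], [0,3], [1,2], [1,3]

giving chain groups C_0 ≅ Z^4, C_1 ≅ Z^4.

∂_1: C_1 → C_0 maps an edge to its endpoints' difference, ∂[p,q] = q − p. For instance
  ∂[0,3] = [3] − [0].
The resulting 4×4 matrix has rank 3, and its Smith normal form has invariant factors (1,1,1).

Reading off H_k = ker ∂_k / im ∂_{k+1}:

  H_0: rank C_0 − rank ∂_1 = 4 − 3 = 1, and the invariant factors of ∂_1 are all 1, so H_0 = Z.
  H_1: rank ker ∂_1 − rank ∂_2 = (4 − 3) − 0 = 1, and there is no ∂_2, so H_1 = Z.

As a check, the Euler characteristic is 4 − 4 = 0, which agrees with 1 − 1 = 0.

Hence the Betti numbers are b_0 = 1, b_1 = 1.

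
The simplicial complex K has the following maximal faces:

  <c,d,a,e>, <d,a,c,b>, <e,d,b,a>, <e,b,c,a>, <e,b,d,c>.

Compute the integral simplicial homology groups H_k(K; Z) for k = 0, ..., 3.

Order the vertices as a < b < c < d < e. Listing each simplex with vertices in this order, K has dimension 3 with simplices:

  0-simplices (5): a, b, c, d, e
  1-simplices (10): ab, ac, ad, ae, bc, bd, be, cd, ce, de
  2-simplices (10): abc, abd, abe, acd, ace, ade, bcd, bce, bde, cde
  3-simplices (5): abcd, abce, abde, acde, bcde

giving chain groups C_0 ≅ Z^5, C_1 ≅ Z^10, C_2 ≅ Z^10, C_3 ≅ Z^5.

The boundary map ∂_1: C_1 → C_0 maps an edge to its endpoints' difference, ∂[p,q] = q − p. For instance
  ∂cd = d − c.
The 5×10 boundary matrix has rank 4 and Smith normal form diag(1,1,1,1).

Boundary ∂_2: C_2 → C_1 acts by ∂[p,q,r] = [q,r] − [p,r] + [p,q]. For instance
  ∂acd = cd − ad + ac,
  ∂bde = de − be + bd.
The resulting 10×10 matrix has rank 6, and its Smith normal form has invariant factors (1,1,1,1,1,1).

Boundary ∂_3: C_3 → C_2 sends each 3-simplex σ to the alternating sum Σ_i (−1)^i (σ with its i-th vertex removed). For instance
  ∂abce = bce − ace + abe − abc,
  ∂bcde = cde − bde + bce − bcd.
The resulting 10×5 matrix has rank 4, and its Smith normal form has invariant factors (1,1,1,1).

Computing H_k = (kernel of ∂_k) / (image of ∂_{k+1}):

  H_0: rank C_0 − rank ∂_1 = 5 − 4 = 1, and the invariant factors of ∂_1 are all 1, so H_0 ≅ Z.
  H_1: rank ker ∂_1 − rank ∂_2 = (10 − 4) − 6 = 0, and the invariant factors of ∂_2 are all 1, so H_1 ≅ 0.
  H_2: rank ker ∂_2 − rank ∂_3 = (10 − 6) − 4 = 0, and the invariant factors of ∂_3 are all 1, so H_2 ≅ 0.
  H_3: rank ker ∂_3 − rank ∂_4 = (5 − 4) − 0 = 1, and there is no ∂_4, so H_3 ≅ Z.

As a check, the Euler characteristic is 5 − 10 + 10 − 5 = 0, which agrees with 1 − 0 + 0 − 1 = 0.

H_0 = Z,  H_1 = 0,  H_2 = 0,  H_3 = Z.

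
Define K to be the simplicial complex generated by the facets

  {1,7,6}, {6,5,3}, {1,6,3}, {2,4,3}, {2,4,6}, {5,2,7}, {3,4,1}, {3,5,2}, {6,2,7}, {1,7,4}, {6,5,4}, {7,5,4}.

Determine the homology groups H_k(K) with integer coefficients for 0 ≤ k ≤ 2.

K has 7 vertices, 18 edges, 12 triangles.
rank ∂_0 = 0, rank ∂_1 = 6 ⇒ b_0 = 7 − 0 − 6 = 1; all invariant factors of ∂_1 are 1 so no torsion. So H_0 ≅ Z.
rank ∂_1 = 6, rank ∂_2 = 12 ⇒ b_1 = 18 − 6 − 12 = 0; ∂_2 has invariant factor(s) [2] giving torsion. So H_1 ≅ Z/2.
rank ∂_2 = 12, rank ∂_3 = 0 ⇒ b_2 = 12 − 12 − 0 = 0. So H_2 ≅ 0.

H_0 = Z,  H_1 = Z/2,  H_2 = 0.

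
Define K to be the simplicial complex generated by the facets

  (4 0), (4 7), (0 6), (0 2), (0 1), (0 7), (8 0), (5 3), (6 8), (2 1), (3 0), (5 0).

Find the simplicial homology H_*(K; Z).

Take the total order 0 < 1 < 2 < 3 < 4 < 5 < 6 < 7 < 8 on the vertex set. Then K (dimension 1) consists of the simplices:

  0-simplices (9): [0], [1], [2], [3], [4], [5], [6], [7], [8]
  1-simplices (12): [0,1], [0,2], [0,3], [0,4], [0,5], [0,6], [0,7], [0,8], [1,2], [3,5], [4,7], [6,8]

Hence C_0 ≅ Z^9, C_1 ≅ Z^12.

∂_1: C_1 → C_0 is given by ∂[p,q] = [q] − [p].
This gives a 9×12 integer matrix of rank 8; reducing to Smith normal form yields diagonal entries (1,1,1,1,1,1,1,1).

From H_k ≅ ker(∂_k) / im(∂_{k+1}) we obtain:

  H_0: rank C_0 − rank ∂_1 = 9 − 8 = 1, and the invariant factors of ∂_1 are all 1, so H_0 ≅ Z.
  H_1: rank ker ∂_1 − rank ∂_2 = (12 − 8) − 0 = 4, and there is no ∂_2, so H_1 ≅ Z^4.

As a check, the Euler characteristic is 9 − 12 = -3, which agrees with 1 − 4 = -3.
(K is a triangulation of a wedge of 4 circles.)

H_0 = Z,  H_1 = Z^4.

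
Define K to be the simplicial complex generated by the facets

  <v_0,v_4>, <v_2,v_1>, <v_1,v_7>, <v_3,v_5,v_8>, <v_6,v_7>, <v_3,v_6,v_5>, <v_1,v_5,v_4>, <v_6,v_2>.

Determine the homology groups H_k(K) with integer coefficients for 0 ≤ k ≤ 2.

Take the total order v_0 < v_1 < v_2 < v_3 < v_4 < v_5 < v_6 < v_7 < v_8 on the vertex set. Then K (dimension 2) consists of the simplices:

  0-simplices (9): [v_0], [v_1], [v_2], [v_3], [v_4], [v_5], [v_6], [v_7], [v_8]
  1-simplices (13): [v_0,v_4], [v_1,v_2], [v_1,v_4], [v_1,v_5], [v_1,v_7], [v_2,v_6], [v_3,v_5], [v_3,v_6], [v_3,v_8], [v_4,v_5], [v_5,v_6], [v_5,v_8], [v_6,v_7]
  2-simplices (3): [v_1,v_4,v_5], [v_3,v_5,v_6], [v_3,v_5,v_8]

Hence C_0 ≅ Z^9, C_1 ≅ Z^13, C_2 ≅ Z^3.

∂_1: C_1 → C_0 is given by ∂[p,q] = [q] − [p]. For instance
  ∂[v_1,v_7] = [v_7] − [v_1].
This gives a 9×13 integer matrix of rank 8; reducing to Smith normal form yields diagonal entries (1,1,1,1,1,1,1,1).

Boundary ∂_2: C_2 → C_1 maps a triangle to the signed sum of its edges. For instance
  ∂[v_3,v_5,v_8] = [v_5,v_8] − [v_3,v_8] + [v_3,v_5],
  ∂[v_3,v_5,v_6] = [v_5,v_6] − [v_3,v_6] + [v_3,v_5].
The resulting 13×3 matrix has rank 3, and its Smith normal form has invariant factors (1,1,1).

Computing H_k = (kernel of ∂_k) / (image of ∂_{k+1}):

  H_0: rank C_0 − rank ∂_1 = 9 − 8 = 1, and the invariant factors of ∂_1 are all 1, so H_0 ≅ Z.
  H_1: rank ker ∂_1 − rank ∂_2 = (13 − 8) − 3 = 2, and the invariant factors of ∂_2 are all 1, so H_1 ≅ Z^2.
  H_2: rank ker ∂_2 − rank ∂_3 = (3 − 3) − 0 = 0, and there is no ∂_3, so H_2 ≅ 0.

H_0 ≅ Z,  H_1 ≅ Z^2,  H_2 = 0.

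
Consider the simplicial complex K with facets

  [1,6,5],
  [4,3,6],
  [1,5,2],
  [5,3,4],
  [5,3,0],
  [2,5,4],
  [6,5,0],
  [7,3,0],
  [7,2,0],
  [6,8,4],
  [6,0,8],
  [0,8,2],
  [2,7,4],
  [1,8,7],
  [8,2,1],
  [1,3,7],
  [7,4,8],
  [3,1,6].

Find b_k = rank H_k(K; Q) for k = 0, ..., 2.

Order the vertices as 0 < 1 < 2 < 3 < 4 < 5 < 6 < 7 < 8. Listing each simplex with vertices in this order, K has dimension 2 with simplices:

  0-simplices (9): [0], [1], [2], [3], [4], [5], [6], [7], [8]
  1-simplices (27): (27 of them)
  2-simplices (18): [0,2,7], [0,2,8], [0,3,5], [0,3,7], [0,5,6], [0,6,8], [1,2,5], [1,2,8], [1,3,6], [1,3,7], [1,5,6], [1,7,8], [2,4,5], [2,4,7], [3,4,5], [3,4,6], [4,6,8], [4,7,8]

giving chain groups C_0 ≅ Z^9, C_1 ≅ Z^27, C_2 ≅ Z^18.

Boundary ∂_1: C_1 → C_0 sends each edge [p,q] (with p < q) to q − p. For instance
  ∂[1,7] = [7] − [1].
This gives a 9×27 integer matrix of rank 8; reducing to Smith normal form yields diagonal entries (1,1,1,1,1,1,1,1).

Boundary ∂_2: C_2 → C_1 acts by ∂[p,q,r] = [q,r] − [p,r] + [p,q]. For instance
  ∂[4,7,8] = [7,8] − [4,8] + [4,7],
  ∂[4,6,8] = [6,8] − [4,8] + [4,6].
This gives a 27×18 integer matrix of rank 18; reducing to Smith normal form yields diagonal entries (1,1,1,1,1,1,1,1,1,1,1,1,1,1,1,1,1,2).

Computing H_k = (kernel of ∂_k) / (image of ∂_{k+1}):

  H_0: rank C_0 − rank ∂_1 = 9 − 8 = 1, and the invariant factors of ∂_1 are all 1, so H_0 = Z.
  H_1: rank ker ∂_1 − rank ∂_2 = (27 − 8) − 18 = 1, and ∂_2 has invariant factor 2 > 1, so H_1 = Z × Z/2.
  H_2: rank ker ∂_2 − rank ∂_3 = (18 − 18) − 0 = 0, and there is no ∂_3, so H_2 = 0.

Hence the Betti numbers are b_0 = 1, b_1 = 1, b_2 = 0.

b_0 = 1, b_1 = 1, b_2 = 0.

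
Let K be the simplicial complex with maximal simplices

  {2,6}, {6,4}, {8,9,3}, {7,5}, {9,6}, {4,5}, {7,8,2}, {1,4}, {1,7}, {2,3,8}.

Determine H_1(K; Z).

H_1 ≅ Z^3.

Order the vertices as 1 < 2 < 3 < 4 < 5 < 6 < 7 < 8 < 9. Listing each simplex with vertices in this order, K has dimension 2 with simplices:

  0-simplices (9): [1], [2], [3], [4], [5], [6], [7], [8], [9]
  1-simplices (14): [1,4], [1,7], [2,3], [2,6], [2,7], [2,8], [3,8], [3,9], [4,5], [4,6], [5,7], [6,9], [7,8], [8,9]
  2-simplices (3): [2,3,8], [2,7,8], [3,8,9]

Hence C_0 ≅ Z^9, C_1 ≅ Z^14, C_2 ≅ Z^3.

∂_1: C_1 → C_0 maps an edge to its endpoints' difference, ∂[p,q] = q − p.
As a 9×14 matrix over Z this has rank 8, with invariant factors (1,1,1,1,1,1,1,1).

The boundary map ∂_2: C_2 → C_1 acts by ∂[p,q,r] = [q,r] − [p,r] + [p,q]. For instance
  ∂[3,8,9] = [8,9] − [3,9] + [3,8],
  ∂[2,7,8] = [7,8] − [2,8] + [2,7].
This gives a 14×3 integer matrix of rank 3; reducing to Smith normal form yields diagonal entries (1,1,1).

Reading off H_k = ker ∂_k / im ∂_{k+1}:

  H_1: rank ker ∂_1 − rank ∂_2 = (14 − 8) − 3 = 3, and the invariant factors of ∂_2 are all 1, so H_1 = Z^3.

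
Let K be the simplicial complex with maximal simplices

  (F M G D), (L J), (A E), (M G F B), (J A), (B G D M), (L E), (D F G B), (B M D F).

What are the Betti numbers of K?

K has 9 vertices, 14 edges, 10 triangles, 5 3-simplices.
rank ∂_0 = 0, rank ∂_1 = 7 ⇒ b_0 = 9 − 0 − 7 = 2; all invariant factors of ∂_1 are 1 so no torsion. So H_0 ≅ Z^2.
rank ∂_1 = 7, rank ∂_2 = 6 ⇒ b_1 = 14 − 7 − 6 = 1; all invariant factors of ∂_2 are 1 so no torsion. So H_1 ≅ Z.
rank ∂_2 = 6, rank ∂_3 = 4 ⇒ b_2 = 10 − 6 − 4 = 0; all invariant factors of ∂_3 are 1 so no torsion. So H_2 ≅ 0.
rank ∂_3 = 4, rank ∂_4 = 0 ⇒ b_3 = 5 − 4 − 0 = 1. So H_3 ≅ Z.

b_0 = 2, b_1 = 1, b_2 = 0, b_3 = 1.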